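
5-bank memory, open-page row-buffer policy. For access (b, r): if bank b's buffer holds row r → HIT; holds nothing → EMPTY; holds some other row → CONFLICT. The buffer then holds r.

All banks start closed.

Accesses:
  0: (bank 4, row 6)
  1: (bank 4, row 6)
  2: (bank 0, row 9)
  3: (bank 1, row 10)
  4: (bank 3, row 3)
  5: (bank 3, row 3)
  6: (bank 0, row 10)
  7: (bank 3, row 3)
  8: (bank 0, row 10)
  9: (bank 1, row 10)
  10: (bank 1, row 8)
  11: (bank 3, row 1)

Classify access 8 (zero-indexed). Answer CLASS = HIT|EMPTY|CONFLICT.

step 0: bank4 None->6 [EMPTY]
step 1: bank4 6->6 [HIT]
step 2: bank0 None->9 [EMPTY]
step 3: bank1 None->10 [EMPTY]
step 4: bank3 None->3 [EMPTY]
step 5: bank3 3->3 [HIT]
step 6: bank0 9->10 [CONFLICT]
step 7: bank3 3->3 [HIT]
step 8: bank0 10->10 [HIT]
step 9: bank1 10->10 [HIT]
step 10: bank1 10->8 [CONFLICT]
step 11: bank3 3->1 [CONFLICT]

CLASS = HIT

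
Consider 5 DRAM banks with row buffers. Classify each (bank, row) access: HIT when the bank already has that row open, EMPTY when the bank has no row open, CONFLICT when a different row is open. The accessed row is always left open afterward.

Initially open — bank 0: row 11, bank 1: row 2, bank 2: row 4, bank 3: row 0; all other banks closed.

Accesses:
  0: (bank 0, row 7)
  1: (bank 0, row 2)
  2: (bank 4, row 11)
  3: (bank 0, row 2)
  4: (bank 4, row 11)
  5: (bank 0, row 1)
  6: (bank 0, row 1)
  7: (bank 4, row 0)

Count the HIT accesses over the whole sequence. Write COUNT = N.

  [0] b0 r7: had r11 ⇒ C
  [1] b0 r2: had r7 ⇒ C
  [2] b4 r11: no row ⇒ E
  [3] b0 r2: had r2 ⇒ H
  [4] b4 r11: had r11 ⇒ H
  [5] b0 r1: had r2 ⇒ C
  [6] b0 r1: had r1 ⇒ H
  [7] b4 r0: had r11 ⇒ C

COUNT = 3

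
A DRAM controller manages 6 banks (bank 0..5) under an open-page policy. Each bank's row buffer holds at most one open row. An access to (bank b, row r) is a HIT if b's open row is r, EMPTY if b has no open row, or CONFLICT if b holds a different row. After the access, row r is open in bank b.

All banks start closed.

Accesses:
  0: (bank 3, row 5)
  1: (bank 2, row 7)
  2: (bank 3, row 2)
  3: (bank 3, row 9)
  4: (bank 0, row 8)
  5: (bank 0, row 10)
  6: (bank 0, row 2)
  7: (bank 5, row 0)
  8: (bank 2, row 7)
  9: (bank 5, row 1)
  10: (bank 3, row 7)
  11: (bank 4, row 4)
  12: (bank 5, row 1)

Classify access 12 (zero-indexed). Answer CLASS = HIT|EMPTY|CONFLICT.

CLASS = HIT

#0 (3,5) E
#1 (2,7) E
#2 (3,2) C  (was 5)
#3 (3,9) C  (was 2)
#4 (0,8) E
#5 (0,10) C  (was 8)
#6 (0,2) C  (was 10)
#7 (5,0) E
#8 (2,7) H  (was 7)
#9 (5,1) C  (was 0)
#10 (3,7) C  (was 9)
#11 (4,4) E
#12 (5,1) H  (was 1)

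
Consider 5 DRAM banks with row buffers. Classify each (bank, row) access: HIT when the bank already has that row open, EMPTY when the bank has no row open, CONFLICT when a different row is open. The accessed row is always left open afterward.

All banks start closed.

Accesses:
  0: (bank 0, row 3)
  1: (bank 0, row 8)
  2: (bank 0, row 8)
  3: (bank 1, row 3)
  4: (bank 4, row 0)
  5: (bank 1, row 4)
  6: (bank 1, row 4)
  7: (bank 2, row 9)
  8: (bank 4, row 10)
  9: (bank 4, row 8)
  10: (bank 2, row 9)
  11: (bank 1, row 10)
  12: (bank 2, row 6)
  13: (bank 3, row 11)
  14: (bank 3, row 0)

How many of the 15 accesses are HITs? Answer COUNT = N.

COUNT = 3

step 0: bank0 None->3 [EMPTY]
step 1: bank0 3->8 [CONFLICT]
step 2: bank0 8->8 [HIT]
step 3: bank1 None->3 [EMPTY]
step 4: bank4 None->0 [EMPTY]
step 5: bank1 3->4 [CONFLICT]
step 6: bank1 4->4 [HIT]
step 7: bank2 None->9 [EMPTY]
step 8: bank4 0->10 [CONFLICT]
step 9: bank4 10->8 [CONFLICT]
step 10: bank2 9->9 [HIT]
step 11: bank1 4->10 [CONFLICT]
step 12: bank2 9->6 [CONFLICT]
step 13: bank3 None->11 [EMPTY]
step 14: bank3 11->0 [CONFLICT]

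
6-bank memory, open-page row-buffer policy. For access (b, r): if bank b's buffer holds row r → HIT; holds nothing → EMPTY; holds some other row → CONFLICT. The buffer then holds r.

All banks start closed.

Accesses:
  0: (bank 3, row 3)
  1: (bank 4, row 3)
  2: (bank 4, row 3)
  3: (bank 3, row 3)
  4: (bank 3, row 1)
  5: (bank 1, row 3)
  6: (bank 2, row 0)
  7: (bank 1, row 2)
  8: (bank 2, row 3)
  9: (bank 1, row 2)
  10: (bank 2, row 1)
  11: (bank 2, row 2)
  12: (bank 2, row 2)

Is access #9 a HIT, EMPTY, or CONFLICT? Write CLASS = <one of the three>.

CLASS = HIT

  [0] b3 r3: no row ⇒ E
  [1] b4 r3: no row ⇒ E
  [2] b4 r3: had r3 ⇒ H
  [3] b3 r3: had r3 ⇒ H
  [4] b3 r1: had r3 ⇒ C
  [5] b1 r3: no row ⇒ E
  [6] b2 r0: no row ⇒ E
  [7] b1 r2: had r3 ⇒ C
  [8] b2 r3: had r0 ⇒ C
  [9] b1 r2: had r2 ⇒ H
  [10] b2 r1: had r3 ⇒ C
  [11] b2 r2: had r1 ⇒ C
  [12] b2 r2: had r2 ⇒ H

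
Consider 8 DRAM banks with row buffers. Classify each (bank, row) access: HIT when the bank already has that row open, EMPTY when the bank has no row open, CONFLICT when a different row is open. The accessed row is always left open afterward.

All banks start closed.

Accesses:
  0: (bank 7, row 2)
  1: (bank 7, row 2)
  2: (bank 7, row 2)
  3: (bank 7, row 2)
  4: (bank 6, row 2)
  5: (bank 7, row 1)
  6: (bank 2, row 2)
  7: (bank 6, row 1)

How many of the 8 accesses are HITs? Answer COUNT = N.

0: bank 7 row 2 — prev None → EMPTY
1: bank 7 row 2 — prev 2 → HIT
2: bank 7 row 2 — prev 2 → HIT
3: bank 7 row 2 — prev 2 → HIT
4: bank 6 row 2 — prev None → EMPTY
5: bank 7 row 1 — prev 2 → CONFLICT
6: bank 2 row 2 — prev None → EMPTY
7: bank 6 row 1 — prev 2 → CONFLICT

COUNT = 3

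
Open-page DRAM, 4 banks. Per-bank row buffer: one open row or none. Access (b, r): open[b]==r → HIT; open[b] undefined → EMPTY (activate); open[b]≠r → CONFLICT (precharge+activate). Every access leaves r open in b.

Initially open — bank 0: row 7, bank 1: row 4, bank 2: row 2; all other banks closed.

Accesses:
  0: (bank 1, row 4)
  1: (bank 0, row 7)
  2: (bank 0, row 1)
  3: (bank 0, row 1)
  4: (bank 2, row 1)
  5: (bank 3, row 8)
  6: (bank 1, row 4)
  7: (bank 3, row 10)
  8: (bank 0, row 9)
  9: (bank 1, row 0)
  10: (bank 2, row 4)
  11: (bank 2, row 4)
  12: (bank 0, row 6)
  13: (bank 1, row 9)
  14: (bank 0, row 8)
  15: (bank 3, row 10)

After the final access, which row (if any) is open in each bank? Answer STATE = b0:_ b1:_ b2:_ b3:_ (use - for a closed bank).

STATE = b0:8 b1:9 b2:4 b3:10

step 0: bank1 4->4 [HIT]
step 1: bank0 7->7 [HIT]
step 2: bank0 7->1 [CONFLICT]
step 3: bank0 1->1 [HIT]
step 4: bank2 2->1 [CONFLICT]
step 5: bank3 None->8 [EMPTY]
step 6: bank1 4->4 [HIT]
step 7: bank3 8->10 [CONFLICT]
step 8: bank0 1->9 [CONFLICT]
step 9: bank1 4->0 [CONFLICT]
step 10: bank2 1->4 [CONFLICT]
step 11: bank2 4->4 [HIT]
step 12: bank0 9->6 [CONFLICT]
step 13: bank1 0->9 [CONFLICT]
step 14: bank0 6->8 [CONFLICT]
step 15: bank3 10->10 [HIT]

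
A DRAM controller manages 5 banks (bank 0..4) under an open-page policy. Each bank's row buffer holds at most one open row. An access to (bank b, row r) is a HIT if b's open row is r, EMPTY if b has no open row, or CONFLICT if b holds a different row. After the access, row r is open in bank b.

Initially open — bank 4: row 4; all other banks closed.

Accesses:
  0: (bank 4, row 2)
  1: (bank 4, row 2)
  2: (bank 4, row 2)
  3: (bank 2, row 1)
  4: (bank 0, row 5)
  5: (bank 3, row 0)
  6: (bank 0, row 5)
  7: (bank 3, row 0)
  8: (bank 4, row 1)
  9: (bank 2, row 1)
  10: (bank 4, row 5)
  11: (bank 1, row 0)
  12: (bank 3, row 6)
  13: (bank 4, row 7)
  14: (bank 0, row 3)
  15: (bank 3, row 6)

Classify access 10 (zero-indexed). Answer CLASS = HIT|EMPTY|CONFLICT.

CLASS = CONFLICT

0: bank 4 row 2 — prev 4 → CONFLICT
1: bank 4 row 2 — prev 2 → HIT
2: bank 4 row 2 — prev 2 → HIT
3: bank 2 row 1 — prev None → EMPTY
4: bank 0 row 5 — prev None → EMPTY
5: bank 3 row 0 — prev None → EMPTY
6: bank 0 row 5 — prev 5 → HIT
7: bank 3 row 0 — prev 0 → HIT
8: bank 4 row 1 — prev 2 → CONFLICT
9: bank 2 row 1 — prev 1 → HIT
10: bank 4 row 5 — prev 1 → CONFLICT
11: bank 1 row 0 — prev None → EMPTY
12: bank 3 row 6 — prev 0 → CONFLICT
13: bank 4 row 7 — prev 5 → CONFLICT
14: bank 0 row 3 — prev 5 → CONFLICT
15: bank 3 row 6 — prev 6 → HIT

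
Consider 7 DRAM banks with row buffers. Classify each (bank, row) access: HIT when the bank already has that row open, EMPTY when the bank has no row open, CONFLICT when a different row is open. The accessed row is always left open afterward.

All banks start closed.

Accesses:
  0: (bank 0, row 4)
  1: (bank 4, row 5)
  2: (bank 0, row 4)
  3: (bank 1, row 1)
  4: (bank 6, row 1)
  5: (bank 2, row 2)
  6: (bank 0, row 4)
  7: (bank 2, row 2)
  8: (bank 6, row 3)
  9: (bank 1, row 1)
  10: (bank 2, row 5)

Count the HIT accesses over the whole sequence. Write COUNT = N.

COUNT = 4

0: bank 0 row 4 — prev None → EMPTY
1: bank 4 row 5 — prev None → EMPTY
2: bank 0 row 4 — prev 4 → HIT
3: bank 1 row 1 — prev None → EMPTY
4: bank 6 row 1 — prev None → EMPTY
5: bank 2 row 2 — prev None → EMPTY
6: bank 0 row 4 — prev 4 → HIT
7: bank 2 row 2 — prev 2 → HIT
8: bank 6 row 3 — prev 1 → CONFLICT
9: bank 1 row 1 — prev 1 → HIT
10: bank 2 row 5 — prev 2 → CONFLICT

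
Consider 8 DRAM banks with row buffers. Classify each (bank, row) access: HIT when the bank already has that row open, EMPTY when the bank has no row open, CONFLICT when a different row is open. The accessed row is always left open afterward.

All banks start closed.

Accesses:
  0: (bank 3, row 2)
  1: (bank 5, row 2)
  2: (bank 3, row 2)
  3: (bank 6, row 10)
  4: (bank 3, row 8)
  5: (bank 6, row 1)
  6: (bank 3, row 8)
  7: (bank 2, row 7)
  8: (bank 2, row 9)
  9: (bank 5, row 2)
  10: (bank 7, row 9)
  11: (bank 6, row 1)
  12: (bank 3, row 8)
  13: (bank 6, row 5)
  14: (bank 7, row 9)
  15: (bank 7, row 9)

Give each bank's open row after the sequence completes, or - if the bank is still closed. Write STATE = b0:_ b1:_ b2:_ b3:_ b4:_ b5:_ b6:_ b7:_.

STATE = b0:- b1:- b2:9 b3:8 b4:- b5:2 b6:5 b7:9

step 0: bank3 None->2 [EMPTY]
step 1: bank5 None->2 [EMPTY]
step 2: bank3 2->2 [HIT]
step 3: bank6 None->10 [EMPTY]
step 4: bank3 2->8 [CONFLICT]
step 5: bank6 10->1 [CONFLICT]
step 6: bank3 8->8 [HIT]
step 7: bank2 None->7 [EMPTY]
step 8: bank2 7->9 [CONFLICT]
step 9: bank5 2->2 [HIT]
step 10: bank7 None->9 [EMPTY]
step 11: bank6 1->1 [HIT]
step 12: bank3 8->8 [HIT]
step 13: bank6 1->5 [CONFLICT]
step 14: bank7 9->9 [HIT]
step 15: bank7 9->9 [HIT]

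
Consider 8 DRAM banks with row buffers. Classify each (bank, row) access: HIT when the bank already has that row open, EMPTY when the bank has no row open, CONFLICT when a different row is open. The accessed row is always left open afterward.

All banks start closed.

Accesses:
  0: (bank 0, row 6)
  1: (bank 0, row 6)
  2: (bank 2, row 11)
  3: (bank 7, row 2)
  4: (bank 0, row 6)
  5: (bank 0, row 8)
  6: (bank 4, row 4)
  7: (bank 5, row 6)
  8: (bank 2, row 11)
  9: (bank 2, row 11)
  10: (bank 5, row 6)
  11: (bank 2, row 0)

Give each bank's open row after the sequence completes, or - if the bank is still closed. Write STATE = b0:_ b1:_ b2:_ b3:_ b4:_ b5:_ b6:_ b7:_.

STATE = b0:8 b1:- b2:0 b3:- b4:4 b5:6 b6:- b7:2

#0 (0,6) E
#1 (0,6) H  (was 6)
#2 (2,11) E
#3 (7,2) E
#4 (0,6) H  (was 6)
#5 (0,8) C  (was 6)
#6 (4,4) E
#7 (5,6) E
#8 (2,11) H  (was 11)
#9 (2,11) H  (was 11)
#10 (5,6) H  (was 6)
#11 (2,0) C  (was 11)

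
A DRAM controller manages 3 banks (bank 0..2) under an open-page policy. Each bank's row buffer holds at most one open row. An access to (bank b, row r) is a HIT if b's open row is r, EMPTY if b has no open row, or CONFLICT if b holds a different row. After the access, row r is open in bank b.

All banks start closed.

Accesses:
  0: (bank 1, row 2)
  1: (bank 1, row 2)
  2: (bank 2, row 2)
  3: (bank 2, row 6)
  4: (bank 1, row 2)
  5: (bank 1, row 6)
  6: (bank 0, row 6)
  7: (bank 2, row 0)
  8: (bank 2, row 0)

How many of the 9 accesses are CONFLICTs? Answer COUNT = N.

COUNT = 3

0: bank 1 row 2 — prev None → EMPTY
1: bank 1 row 2 — prev 2 → HIT
2: bank 2 row 2 — prev None → EMPTY
3: bank 2 row 6 — prev 2 → CONFLICT
4: bank 1 row 2 — prev 2 → HIT
5: bank 1 row 6 — prev 2 → CONFLICT
6: bank 0 row 6 — prev None → EMPTY
7: bank 2 row 0 — prev 6 → CONFLICT
8: bank 2 row 0 — prev 0 → HIT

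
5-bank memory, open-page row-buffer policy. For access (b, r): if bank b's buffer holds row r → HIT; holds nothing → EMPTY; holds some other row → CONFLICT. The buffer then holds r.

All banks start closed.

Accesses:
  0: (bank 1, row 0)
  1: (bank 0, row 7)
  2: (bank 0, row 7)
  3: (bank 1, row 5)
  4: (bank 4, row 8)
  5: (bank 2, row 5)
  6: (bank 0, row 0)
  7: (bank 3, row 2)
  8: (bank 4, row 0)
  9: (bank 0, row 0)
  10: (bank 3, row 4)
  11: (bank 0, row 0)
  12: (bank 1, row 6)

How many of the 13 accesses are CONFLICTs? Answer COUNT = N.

0: bank 1 row 0 — prev None → EMPTY
1: bank 0 row 7 — prev None → EMPTY
2: bank 0 row 7 — prev 7 → HIT
3: bank 1 row 5 — prev 0 → CONFLICT
4: bank 4 row 8 — prev None → EMPTY
5: bank 2 row 5 — prev None → EMPTY
6: bank 0 row 0 — prev 7 → CONFLICT
7: bank 3 row 2 — prev None → EMPTY
8: bank 4 row 0 — prev 8 → CONFLICT
9: bank 0 row 0 — prev 0 → HIT
10: bank 3 row 4 — prev 2 → CONFLICT
11: bank 0 row 0 — prev 0 → HIT
12: bank 1 row 6 — prev 5 → CONFLICT

COUNT = 5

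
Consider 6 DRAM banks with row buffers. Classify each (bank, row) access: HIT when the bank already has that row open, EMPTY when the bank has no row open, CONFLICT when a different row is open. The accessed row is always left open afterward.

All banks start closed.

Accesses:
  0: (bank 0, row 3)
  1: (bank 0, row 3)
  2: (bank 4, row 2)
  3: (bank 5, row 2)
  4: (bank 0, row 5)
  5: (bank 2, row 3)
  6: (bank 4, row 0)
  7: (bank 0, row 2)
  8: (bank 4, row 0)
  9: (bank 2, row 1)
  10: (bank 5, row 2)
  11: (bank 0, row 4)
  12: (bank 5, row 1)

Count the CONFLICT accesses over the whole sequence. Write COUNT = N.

COUNT = 6

0: bank 0 row 3 — prev None → EMPTY
1: bank 0 row 3 — prev 3 → HIT
2: bank 4 row 2 — prev None → EMPTY
3: bank 5 row 2 — prev None → EMPTY
4: bank 0 row 5 — prev 3 → CONFLICT
5: bank 2 row 3 — prev None → EMPTY
6: bank 4 row 0 — prev 2 → CONFLICT
7: bank 0 row 2 — prev 5 → CONFLICT
8: bank 4 row 0 — prev 0 → HIT
9: bank 2 row 1 — prev 3 → CONFLICT
10: bank 5 row 2 — prev 2 → HIT
11: bank 0 row 4 — prev 2 → CONFLICT
12: bank 5 row 1 — prev 2 → CONFLICT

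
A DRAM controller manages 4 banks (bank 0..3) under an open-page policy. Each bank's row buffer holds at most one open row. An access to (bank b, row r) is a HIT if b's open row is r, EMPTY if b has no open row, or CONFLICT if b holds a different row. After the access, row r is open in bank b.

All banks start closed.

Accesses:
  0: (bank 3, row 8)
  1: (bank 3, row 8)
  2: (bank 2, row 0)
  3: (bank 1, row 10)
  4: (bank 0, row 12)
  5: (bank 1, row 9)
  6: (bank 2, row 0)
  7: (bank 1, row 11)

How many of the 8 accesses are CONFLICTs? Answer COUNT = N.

COUNT = 2

#0 (3,8) E
#1 (3,8) H  (was 8)
#2 (2,0) E
#3 (1,10) E
#4 (0,12) E
#5 (1,9) C  (was 10)
#6 (2,0) H  (was 0)
#7 (1,11) C  (was 9)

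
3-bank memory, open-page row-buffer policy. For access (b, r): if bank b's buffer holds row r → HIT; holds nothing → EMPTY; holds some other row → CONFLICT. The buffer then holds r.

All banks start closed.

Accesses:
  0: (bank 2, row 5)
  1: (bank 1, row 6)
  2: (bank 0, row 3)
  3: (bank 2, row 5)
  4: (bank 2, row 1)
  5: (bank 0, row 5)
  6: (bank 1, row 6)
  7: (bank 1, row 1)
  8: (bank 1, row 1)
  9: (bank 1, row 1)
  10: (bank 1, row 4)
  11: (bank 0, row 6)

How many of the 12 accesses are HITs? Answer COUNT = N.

COUNT = 4

0: bank 2 row 5 — prev None → EMPTY
1: bank 1 row 6 — prev None → EMPTY
2: bank 0 row 3 — prev None → EMPTY
3: bank 2 row 5 — prev 5 → HIT
4: bank 2 row 1 — prev 5 → CONFLICT
5: bank 0 row 5 — prev 3 → CONFLICT
6: bank 1 row 6 — prev 6 → HIT
7: bank 1 row 1 — prev 6 → CONFLICT
8: bank 1 row 1 — prev 1 → HIT
9: bank 1 row 1 — prev 1 → HIT
10: bank 1 row 4 — prev 1 → CONFLICT
11: bank 0 row 6 — prev 5 → CONFLICT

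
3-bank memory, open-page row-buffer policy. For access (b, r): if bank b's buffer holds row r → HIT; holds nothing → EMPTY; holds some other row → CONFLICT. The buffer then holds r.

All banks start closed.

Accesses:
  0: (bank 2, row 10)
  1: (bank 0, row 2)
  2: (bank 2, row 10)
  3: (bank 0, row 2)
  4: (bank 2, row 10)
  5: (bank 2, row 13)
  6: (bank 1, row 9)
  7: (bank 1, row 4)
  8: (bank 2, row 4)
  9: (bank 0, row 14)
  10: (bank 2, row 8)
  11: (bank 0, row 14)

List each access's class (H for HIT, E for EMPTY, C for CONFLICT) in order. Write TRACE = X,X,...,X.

  [0] b2 r10: no row ⇒ E
  [1] b0 r2: no row ⇒ E
  [2] b2 r10: had r10 ⇒ H
  [3] b0 r2: had r2 ⇒ H
  [4] b2 r10: had r10 ⇒ H
  [5] b2 r13: had r10 ⇒ C
  [6] b1 r9: no row ⇒ E
  [7] b1 r4: had r9 ⇒ C
  [8] b2 r4: had r13 ⇒ C
  [9] b0 r14: had r2 ⇒ C
  [10] b2 r8: had r4 ⇒ C
  [11] b0 r14: had r14 ⇒ H

TRACE = E,E,H,H,H,C,E,C,C,C,C,H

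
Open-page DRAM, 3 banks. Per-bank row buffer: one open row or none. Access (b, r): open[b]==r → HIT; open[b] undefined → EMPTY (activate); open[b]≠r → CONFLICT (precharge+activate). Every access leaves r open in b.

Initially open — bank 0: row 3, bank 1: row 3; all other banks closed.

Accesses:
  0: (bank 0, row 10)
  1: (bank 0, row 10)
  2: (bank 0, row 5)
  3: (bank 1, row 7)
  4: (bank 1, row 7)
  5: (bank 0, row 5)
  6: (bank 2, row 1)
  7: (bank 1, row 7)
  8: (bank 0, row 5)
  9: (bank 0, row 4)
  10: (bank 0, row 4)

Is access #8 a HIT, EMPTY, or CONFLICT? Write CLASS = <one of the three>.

  [0] b0 r10: had r3 ⇒ C
  [1] b0 r10: had r10 ⇒ H
  [2] b0 r5: had r10 ⇒ C
  [3] b1 r7: had r3 ⇒ C
  [4] b1 r7: had r7 ⇒ H
  [5] b0 r5: had r5 ⇒ H
  [6] b2 r1: no row ⇒ E
  [7] b1 r7: had r7 ⇒ H
  [8] b0 r5: had r5 ⇒ H
  [9] b0 r4: had r5 ⇒ C
  [10] b0 r4: had r4 ⇒ H

CLASS = HIT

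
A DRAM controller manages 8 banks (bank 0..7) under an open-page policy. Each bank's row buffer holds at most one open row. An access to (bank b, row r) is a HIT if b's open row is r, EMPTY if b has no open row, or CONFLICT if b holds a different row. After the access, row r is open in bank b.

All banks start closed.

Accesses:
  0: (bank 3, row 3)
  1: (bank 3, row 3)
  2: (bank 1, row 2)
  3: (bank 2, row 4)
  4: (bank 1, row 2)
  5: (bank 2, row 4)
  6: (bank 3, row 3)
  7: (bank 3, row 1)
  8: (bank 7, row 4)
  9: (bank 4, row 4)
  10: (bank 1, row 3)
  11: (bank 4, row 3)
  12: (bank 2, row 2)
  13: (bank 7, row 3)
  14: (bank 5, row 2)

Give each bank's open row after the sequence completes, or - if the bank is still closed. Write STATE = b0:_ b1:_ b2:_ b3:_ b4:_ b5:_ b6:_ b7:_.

STATE = b0:- b1:3 b2:2 b3:1 b4:3 b5:2 b6:- b7:3

step 0: bank3 None->3 [EMPTY]
step 1: bank3 3->3 [HIT]
step 2: bank1 None->2 [EMPTY]
step 3: bank2 None->4 [EMPTY]
step 4: bank1 2->2 [HIT]
step 5: bank2 4->4 [HIT]
step 6: bank3 3->3 [HIT]
step 7: bank3 3->1 [CONFLICT]
step 8: bank7 None->4 [EMPTY]
step 9: bank4 None->4 [EMPTY]
step 10: bank1 2->3 [CONFLICT]
step 11: bank4 4->3 [CONFLICT]
step 12: bank2 4->2 [CONFLICT]
step 13: bank7 4->3 [CONFLICT]
step 14: bank5 None->2 [EMPTY]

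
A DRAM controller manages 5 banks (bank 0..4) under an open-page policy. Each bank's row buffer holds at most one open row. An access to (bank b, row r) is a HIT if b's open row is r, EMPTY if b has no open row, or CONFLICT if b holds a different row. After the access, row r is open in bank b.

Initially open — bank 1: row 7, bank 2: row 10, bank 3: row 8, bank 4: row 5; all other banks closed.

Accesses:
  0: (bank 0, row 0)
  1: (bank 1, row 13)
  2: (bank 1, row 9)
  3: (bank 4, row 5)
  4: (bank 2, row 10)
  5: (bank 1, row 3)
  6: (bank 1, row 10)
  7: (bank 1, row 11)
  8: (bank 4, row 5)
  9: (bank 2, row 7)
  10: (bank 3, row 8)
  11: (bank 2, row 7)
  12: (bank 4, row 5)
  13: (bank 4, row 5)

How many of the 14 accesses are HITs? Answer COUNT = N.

step 0: bank0 None->0 [EMPTY]
step 1: bank1 7->13 [CONFLICT]
step 2: bank1 13->9 [CONFLICT]
step 3: bank4 5->5 [HIT]
step 4: bank2 10->10 [HIT]
step 5: bank1 9->3 [CONFLICT]
step 6: bank1 3->10 [CONFLICT]
step 7: bank1 10->11 [CONFLICT]
step 8: bank4 5->5 [HIT]
step 9: bank2 10->7 [CONFLICT]
step 10: bank3 8->8 [HIT]
step 11: bank2 7->7 [HIT]
step 12: bank4 5->5 [HIT]
step 13: bank4 5->5 [HIT]

COUNT = 7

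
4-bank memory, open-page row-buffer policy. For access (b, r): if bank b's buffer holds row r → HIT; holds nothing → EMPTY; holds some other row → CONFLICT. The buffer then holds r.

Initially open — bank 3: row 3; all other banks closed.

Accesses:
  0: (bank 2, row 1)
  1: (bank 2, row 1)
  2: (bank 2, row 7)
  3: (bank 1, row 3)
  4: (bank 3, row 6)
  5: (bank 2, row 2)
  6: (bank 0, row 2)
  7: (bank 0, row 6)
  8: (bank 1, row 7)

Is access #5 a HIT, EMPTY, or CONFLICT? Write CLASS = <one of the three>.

  [0] b2 r1: no row ⇒ E
  [1] b2 r1: had r1 ⇒ H
  [2] b2 r7: had r1 ⇒ C
  [3] b1 r3: no row ⇒ E
  [4] b3 r6: had r3 ⇒ C
  [5] b2 r2: had r7 ⇒ C
  [6] b0 r2: no row ⇒ E
  [7] b0 r6: had r2 ⇒ C
  [8] b1 r7: had r3 ⇒ C

CLASS = CONFLICT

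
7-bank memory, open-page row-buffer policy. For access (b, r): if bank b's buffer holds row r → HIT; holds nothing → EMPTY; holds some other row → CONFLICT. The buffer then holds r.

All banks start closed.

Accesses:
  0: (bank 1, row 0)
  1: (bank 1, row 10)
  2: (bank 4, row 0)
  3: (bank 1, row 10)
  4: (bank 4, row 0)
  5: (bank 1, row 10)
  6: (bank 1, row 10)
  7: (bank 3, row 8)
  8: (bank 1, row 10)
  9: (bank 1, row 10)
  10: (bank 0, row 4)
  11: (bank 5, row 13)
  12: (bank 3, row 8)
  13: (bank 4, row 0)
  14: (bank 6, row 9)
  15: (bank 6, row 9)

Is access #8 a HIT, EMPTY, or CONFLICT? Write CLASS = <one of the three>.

CLASS = HIT

0: bank 1 row 0 — prev None → EMPTY
1: bank 1 row 10 — prev 0 → CONFLICT
2: bank 4 row 0 — prev None → EMPTY
3: bank 1 row 10 — prev 10 → HIT
4: bank 4 row 0 — prev 0 → HIT
5: bank 1 row 10 — prev 10 → HIT
6: bank 1 row 10 — prev 10 → HIT
7: bank 3 row 8 — prev None → EMPTY
8: bank 1 row 10 — prev 10 → HIT
9: bank 1 row 10 — prev 10 → HIT
10: bank 0 row 4 — prev None → EMPTY
11: bank 5 row 13 — prev None → EMPTY
12: bank 3 row 8 — prev 8 → HIT
13: bank 4 row 0 — prev 0 → HIT
14: bank 6 row 9 — prev None → EMPTY
15: bank 6 row 9 — prev 9 → HIT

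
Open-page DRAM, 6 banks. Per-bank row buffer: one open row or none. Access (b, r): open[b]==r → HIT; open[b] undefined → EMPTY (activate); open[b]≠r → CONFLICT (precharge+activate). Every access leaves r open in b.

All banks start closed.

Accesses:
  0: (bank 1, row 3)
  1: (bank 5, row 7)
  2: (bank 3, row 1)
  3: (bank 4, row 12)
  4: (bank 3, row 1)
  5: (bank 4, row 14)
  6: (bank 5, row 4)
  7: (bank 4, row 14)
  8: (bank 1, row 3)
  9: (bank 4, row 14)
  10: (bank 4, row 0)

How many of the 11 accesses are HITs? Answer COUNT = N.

step 0: bank1 None->3 [EMPTY]
step 1: bank5 None->7 [EMPTY]
step 2: bank3 None->1 [EMPTY]
step 3: bank4 None->12 [EMPTY]
step 4: bank3 1->1 [HIT]
step 5: bank4 12->14 [CONFLICT]
step 6: bank5 7->4 [CONFLICT]
step 7: bank4 14->14 [HIT]
step 8: bank1 3->3 [HIT]
step 9: bank4 14->14 [HIT]
step 10: bank4 14->0 [CONFLICT]

COUNT = 4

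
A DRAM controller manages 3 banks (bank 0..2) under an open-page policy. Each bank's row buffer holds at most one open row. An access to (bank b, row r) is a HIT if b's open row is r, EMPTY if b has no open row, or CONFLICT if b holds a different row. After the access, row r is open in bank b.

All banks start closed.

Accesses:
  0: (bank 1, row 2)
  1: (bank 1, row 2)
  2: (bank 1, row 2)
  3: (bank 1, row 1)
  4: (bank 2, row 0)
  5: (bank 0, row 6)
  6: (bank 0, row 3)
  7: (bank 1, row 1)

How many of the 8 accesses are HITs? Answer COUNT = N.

COUNT = 3

  [0] b1 r2: no row ⇒ E
  [1] b1 r2: had r2 ⇒ H
  [2] b1 r2: had r2 ⇒ H
  [3] b1 r1: had r2 ⇒ C
  [4] b2 r0: no row ⇒ E
  [5] b0 r6: no row ⇒ E
  [6] b0 r3: had r6 ⇒ C
  [7] b1 r1: had r1 ⇒ H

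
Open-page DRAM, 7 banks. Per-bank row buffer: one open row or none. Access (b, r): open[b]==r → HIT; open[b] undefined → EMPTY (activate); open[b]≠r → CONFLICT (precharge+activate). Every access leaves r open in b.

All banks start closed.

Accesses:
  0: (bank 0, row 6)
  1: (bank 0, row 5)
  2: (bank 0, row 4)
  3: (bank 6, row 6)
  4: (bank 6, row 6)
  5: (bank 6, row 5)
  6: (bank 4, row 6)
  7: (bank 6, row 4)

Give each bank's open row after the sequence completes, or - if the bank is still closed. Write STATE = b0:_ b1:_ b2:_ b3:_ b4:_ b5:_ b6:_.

step 0: bank0 None->6 [EMPTY]
step 1: bank0 6->5 [CONFLICT]
step 2: bank0 5->4 [CONFLICT]
step 3: bank6 None->6 [EMPTY]
step 4: bank6 6->6 [HIT]
step 5: bank6 6->5 [CONFLICT]
step 6: bank4 None->6 [EMPTY]
step 7: bank6 5->4 [CONFLICT]

STATE = b0:4 b1:- b2:- b3:- b4:6 b5:- b6:4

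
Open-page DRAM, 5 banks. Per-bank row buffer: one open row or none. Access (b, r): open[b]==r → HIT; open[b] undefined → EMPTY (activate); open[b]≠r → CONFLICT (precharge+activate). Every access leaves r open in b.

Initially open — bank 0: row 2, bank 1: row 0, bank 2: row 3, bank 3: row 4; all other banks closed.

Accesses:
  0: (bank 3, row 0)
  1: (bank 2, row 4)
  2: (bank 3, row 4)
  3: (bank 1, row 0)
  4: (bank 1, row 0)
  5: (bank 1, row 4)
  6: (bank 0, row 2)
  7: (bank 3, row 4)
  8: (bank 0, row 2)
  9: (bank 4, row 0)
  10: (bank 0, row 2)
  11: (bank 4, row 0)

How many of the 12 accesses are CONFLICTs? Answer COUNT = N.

#0 (3,0) C  (was 4)
#1 (2,4) C  (was 3)
#2 (3,4) C  (was 0)
#3 (1,0) H  (was 0)
#4 (1,0) H  (was 0)
#5 (1,4) C  (was 0)
#6 (0,2) H  (was 2)
#7 (3,4) H  (was 4)
#8 (0,2) H  (was 2)
#9 (4,0) E
#10 (0,2) H  (was 2)
#11 (4,0) H  (was 0)

COUNT = 4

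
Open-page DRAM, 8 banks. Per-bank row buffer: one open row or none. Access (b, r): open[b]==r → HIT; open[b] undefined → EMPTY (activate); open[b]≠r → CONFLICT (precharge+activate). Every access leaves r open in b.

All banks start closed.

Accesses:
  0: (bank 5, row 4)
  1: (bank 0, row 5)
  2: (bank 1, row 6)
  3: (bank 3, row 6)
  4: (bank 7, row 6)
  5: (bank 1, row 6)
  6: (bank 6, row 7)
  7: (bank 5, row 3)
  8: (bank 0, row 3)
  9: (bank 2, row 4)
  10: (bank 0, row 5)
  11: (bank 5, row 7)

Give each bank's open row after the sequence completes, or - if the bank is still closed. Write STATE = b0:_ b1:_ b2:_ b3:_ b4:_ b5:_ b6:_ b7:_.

STATE = b0:5 b1:6 b2:4 b3:6 b4:- b5:7 b6:7 b7:6

0: bank 5 row 4 — prev None → EMPTY
1: bank 0 row 5 — prev None → EMPTY
2: bank 1 row 6 — prev None → EMPTY
3: bank 3 row 6 — prev None → EMPTY
4: bank 7 row 6 — prev None → EMPTY
5: bank 1 row 6 — prev 6 → HIT
6: bank 6 row 7 — prev None → EMPTY
7: bank 5 row 3 — prev 4 → CONFLICT
8: bank 0 row 3 — prev 5 → CONFLICT
9: bank 2 row 4 — prev None → EMPTY
10: bank 0 row 5 — prev 3 → CONFLICT
11: bank 5 row 7 — prev 3 → CONFLICT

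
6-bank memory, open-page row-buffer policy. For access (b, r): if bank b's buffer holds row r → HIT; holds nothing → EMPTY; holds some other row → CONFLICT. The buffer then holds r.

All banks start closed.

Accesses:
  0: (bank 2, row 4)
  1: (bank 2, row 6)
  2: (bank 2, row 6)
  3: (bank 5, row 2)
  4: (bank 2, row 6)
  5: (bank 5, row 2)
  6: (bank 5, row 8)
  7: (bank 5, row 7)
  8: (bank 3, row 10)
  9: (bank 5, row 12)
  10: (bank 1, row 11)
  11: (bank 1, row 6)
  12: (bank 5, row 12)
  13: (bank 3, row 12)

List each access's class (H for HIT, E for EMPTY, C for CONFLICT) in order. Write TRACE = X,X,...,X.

step 0: bank2 None->4 [EMPTY]
step 1: bank2 4->6 [CONFLICT]
step 2: bank2 6->6 [HIT]
step 3: bank5 None->2 [EMPTY]
step 4: bank2 6->6 [HIT]
step 5: bank5 2->2 [HIT]
step 6: bank5 2->8 [CONFLICT]
step 7: bank5 8->7 [CONFLICT]
step 8: bank3 None->10 [EMPTY]
step 9: bank5 7->12 [CONFLICT]
step 10: bank1 None->11 [EMPTY]
step 11: bank1 11->6 [CONFLICT]
step 12: bank5 12->12 [HIT]
step 13: bank3 10->12 [CONFLICT]

TRACE = E,C,H,E,H,H,C,C,E,C,E,C,H,C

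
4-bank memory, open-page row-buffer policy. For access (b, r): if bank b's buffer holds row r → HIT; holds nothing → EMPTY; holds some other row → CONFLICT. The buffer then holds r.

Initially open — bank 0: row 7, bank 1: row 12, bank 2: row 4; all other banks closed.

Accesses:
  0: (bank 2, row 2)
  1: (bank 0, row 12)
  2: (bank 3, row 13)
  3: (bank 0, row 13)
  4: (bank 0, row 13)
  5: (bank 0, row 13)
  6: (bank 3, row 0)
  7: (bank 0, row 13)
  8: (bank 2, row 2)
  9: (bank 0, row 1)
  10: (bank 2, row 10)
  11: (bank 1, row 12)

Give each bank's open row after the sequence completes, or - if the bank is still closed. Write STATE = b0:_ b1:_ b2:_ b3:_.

#0 (2,2) C  (was 4)
#1 (0,12) C  (was 7)
#2 (3,13) E
#3 (0,13) C  (was 12)
#4 (0,13) H  (was 13)
#5 (0,13) H  (was 13)
#6 (3,0) C  (was 13)
#7 (0,13) H  (was 13)
#8 (2,2) H  (was 2)
#9 (0,1) C  (was 13)
#10 (2,10) C  (was 2)
#11 (1,12) H  (was 12)

STATE = b0:1 b1:12 b2:10 b3:0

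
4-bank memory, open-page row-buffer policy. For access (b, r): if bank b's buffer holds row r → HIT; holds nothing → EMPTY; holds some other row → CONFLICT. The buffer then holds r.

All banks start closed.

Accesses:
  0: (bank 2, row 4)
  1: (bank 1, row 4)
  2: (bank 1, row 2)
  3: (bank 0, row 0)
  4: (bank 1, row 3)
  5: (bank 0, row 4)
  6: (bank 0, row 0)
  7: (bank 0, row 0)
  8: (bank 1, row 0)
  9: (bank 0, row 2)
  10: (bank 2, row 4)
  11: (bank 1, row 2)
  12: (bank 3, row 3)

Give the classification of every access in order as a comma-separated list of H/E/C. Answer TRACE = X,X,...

TRACE = E,E,C,E,C,C,C,H,C,C,H,C,E

0: bank 2 row 4 — prev None → EMPTY
1: bank 1 row 4 — prev None → EMPTY
2: bank 1 row 2 — prev 4 → CONFLICT
3: bank 0 row 0 — prev None → EMPTY
4: bank 1 row 3 — prev 2 → CONFLICT
5: bank 0 row 4 — prev 0 → CONFLICT
6: bank 0 row 0 — prev 4 → CONFLICT
7: bank 0 row 0 — prev 0 → HIT
8: bank 1 row 0 — prev 3 → CONFLICT
9: bank 0 row 2 — prev 0 → CONFLICT
10: bank 2 row 4 — prev 4 → HIT
11: bank 1 row 2 — prev 0 → CONFLICT
12: bank 3 row 3 — prev None → EMPTY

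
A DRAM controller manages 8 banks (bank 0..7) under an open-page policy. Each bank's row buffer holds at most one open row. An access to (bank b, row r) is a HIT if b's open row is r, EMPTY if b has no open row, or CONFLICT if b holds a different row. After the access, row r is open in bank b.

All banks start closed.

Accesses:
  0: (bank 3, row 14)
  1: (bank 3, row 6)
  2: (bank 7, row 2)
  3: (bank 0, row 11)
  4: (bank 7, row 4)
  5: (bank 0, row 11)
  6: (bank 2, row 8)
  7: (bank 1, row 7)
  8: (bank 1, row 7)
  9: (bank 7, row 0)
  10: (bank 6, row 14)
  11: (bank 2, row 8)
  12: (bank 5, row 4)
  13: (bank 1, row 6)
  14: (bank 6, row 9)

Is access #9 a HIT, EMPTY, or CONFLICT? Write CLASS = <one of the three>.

step 0: bank3 None->14 [EMPTY]
step 1: bank3 14->6 [CONFLICT]
step 2: bank7 None->2 [EMPTY]
step 3: bank0 None->11 [EMPTY]
step 4: bank7 2->4 [CONFLICT]
step 5: bank0 11->11 [HIT]
step 6: bank2 None->8 [EMPTY]
step 7: bank1 None->7 [EMPTY]
step 8: bank1 7->7 [HIT]
step 9: bank7 4->0 [CONFLICT]
step 10: bank6 None->14 [EMPTY]
step 11: bank2 8->8 [HIT]
step 12: bank5 None->4 [EMPTY]
step 13: bank1 7->6 [CONFLICT]
step 14: bank6 14->9 [CONFLICT]

CLASS = CONFLICT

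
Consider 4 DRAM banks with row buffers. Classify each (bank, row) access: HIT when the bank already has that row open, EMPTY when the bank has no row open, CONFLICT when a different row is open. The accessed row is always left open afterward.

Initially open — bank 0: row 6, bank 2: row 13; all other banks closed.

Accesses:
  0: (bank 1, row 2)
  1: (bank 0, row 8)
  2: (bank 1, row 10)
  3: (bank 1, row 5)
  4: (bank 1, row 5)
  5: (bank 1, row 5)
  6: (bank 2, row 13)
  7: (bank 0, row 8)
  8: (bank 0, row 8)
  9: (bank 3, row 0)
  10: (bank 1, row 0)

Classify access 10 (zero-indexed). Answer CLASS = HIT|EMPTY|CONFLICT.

step 0: bank1 None->2 [EMPTY]
step 1: bank0 6->8 [CONFLICT]
step 2: bank1 2->10 [CONFLICT]
step 3: bank1 10->5 [CONFLICT]
step 4: bank1 5->5 [HIT]
step 5: bank1 5->5 [HIT]
step 6: bank2 13->13 [HIT]
step 7: bank0 8->8 [HIT]
step 8: bank0 8->8 [HIT]
step 9: bank3 None->0 [EMPTY]
step 10: bank1 5->0 [CONFLICT]

CLASS = CONFLICT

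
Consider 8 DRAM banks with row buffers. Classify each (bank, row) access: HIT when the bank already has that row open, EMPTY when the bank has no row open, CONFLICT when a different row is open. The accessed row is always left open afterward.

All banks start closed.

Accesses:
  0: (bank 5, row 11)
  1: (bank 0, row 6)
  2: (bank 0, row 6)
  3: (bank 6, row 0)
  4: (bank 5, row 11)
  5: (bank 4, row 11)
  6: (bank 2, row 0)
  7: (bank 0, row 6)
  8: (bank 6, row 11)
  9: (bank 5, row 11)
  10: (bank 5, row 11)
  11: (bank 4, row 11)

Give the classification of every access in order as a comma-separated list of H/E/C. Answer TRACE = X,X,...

0: bank 5 row 11 — prev None → EMPTY
1: bank 0 row 6 — prev None → EMPTY
2: bank 0 row 6 — prev 6 → HIT
3: bank 6 row 0 — prev None → EMPTY
4: bank 5 row 11 — prev 11 → HIT
5: bank 4 row 11 — prev None → EMPTY
6: bank 2 row 0 — prev None → EMPTY
7: bank 0 row 6 — prev 6 → HIT
8: bank 6 row 11 — prev 0 → CONFLICT
9: bank 5 row 11 — prev 11 → HIT
10: bank 5 row 11 — prev 11 → HIT
11: bank 4 row 11 — prev 11 → HIT

TRACE = E,E,H,E,H,E,E,H,C,H,H,H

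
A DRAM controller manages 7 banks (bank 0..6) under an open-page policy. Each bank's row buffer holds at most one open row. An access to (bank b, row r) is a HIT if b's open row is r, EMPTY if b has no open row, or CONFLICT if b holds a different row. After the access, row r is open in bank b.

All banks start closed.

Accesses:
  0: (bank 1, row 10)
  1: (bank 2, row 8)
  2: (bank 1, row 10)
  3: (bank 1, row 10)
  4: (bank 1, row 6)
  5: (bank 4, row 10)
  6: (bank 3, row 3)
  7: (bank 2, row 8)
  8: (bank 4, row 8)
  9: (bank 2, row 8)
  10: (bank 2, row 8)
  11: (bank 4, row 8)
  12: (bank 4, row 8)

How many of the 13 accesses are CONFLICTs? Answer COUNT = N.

COUNT = 2

#0 (1,10) E
#1 (2,8) E
#2 (1,10) H  (was 10)
#3 (1,10) H  (was 10)
#4 (1,6) C  (was 10)
#5 (4,10) E
#6 (3,3) E
#7 (2,8) H  (was 8)
#8 (4,8) C  (was 10)
#9 (2,8) H  (was 8)
#10 (2,8) H  (was 8)
#11 (4,8) H  (was 8)
#12 (4,8) H  (was 8)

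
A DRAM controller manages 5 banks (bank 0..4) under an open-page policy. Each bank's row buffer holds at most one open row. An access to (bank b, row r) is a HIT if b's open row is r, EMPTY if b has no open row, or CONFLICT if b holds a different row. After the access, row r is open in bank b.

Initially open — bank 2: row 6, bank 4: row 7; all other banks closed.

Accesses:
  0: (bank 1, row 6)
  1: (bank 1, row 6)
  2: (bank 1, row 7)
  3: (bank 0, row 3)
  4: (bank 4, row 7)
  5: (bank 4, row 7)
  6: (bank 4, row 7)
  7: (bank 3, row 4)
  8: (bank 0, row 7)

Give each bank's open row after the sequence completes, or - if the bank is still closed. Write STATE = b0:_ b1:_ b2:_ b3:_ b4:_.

  [0] b1 r6: no row ⇒ E
  [1] b1 r6: had r6 ⇒ H
  [2] b1 r7: had r6 ⇒ C
  [3] b0 r3: no row ⇒ E
  [4] b4 r7: had r7 ⇒ H
  [5] b4 r7: had r7 ⇒ H
  [6] b4 r7: had r7 ⇒ H
  [7] b3 r4: no row ⇒ E
  [8] b0 r7: had r3 ⇒ C

STATE = b0:7 b1:7 b2:6 b3:4 b4:7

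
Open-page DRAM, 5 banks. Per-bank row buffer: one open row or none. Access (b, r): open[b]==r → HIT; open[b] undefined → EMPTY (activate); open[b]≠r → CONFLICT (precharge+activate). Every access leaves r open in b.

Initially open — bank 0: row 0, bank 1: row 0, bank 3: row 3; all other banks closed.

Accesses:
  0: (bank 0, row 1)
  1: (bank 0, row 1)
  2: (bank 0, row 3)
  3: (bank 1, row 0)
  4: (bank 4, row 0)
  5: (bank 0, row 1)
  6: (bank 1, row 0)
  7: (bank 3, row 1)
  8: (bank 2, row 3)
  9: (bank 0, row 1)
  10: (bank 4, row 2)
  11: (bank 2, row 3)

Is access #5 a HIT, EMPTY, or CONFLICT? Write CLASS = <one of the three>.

CLASS = CONFLICT

#0 (0,1) C  (was 0)
#1 (0,1) H  (was 1)
#2 (0,3) C  (was 1)
#3 (1,0) H  (was 0)
#4 (4,0) E
#5 (0,1) C  (was 3)
#6 (1,0) H  (was 0)
#7 (3,1) C  (was 3)
#8 (2,3) E
#9 (0,1) H  (was 1)
#10 (4,2) C  (was 0)
#11 (2,3) H  (was 3)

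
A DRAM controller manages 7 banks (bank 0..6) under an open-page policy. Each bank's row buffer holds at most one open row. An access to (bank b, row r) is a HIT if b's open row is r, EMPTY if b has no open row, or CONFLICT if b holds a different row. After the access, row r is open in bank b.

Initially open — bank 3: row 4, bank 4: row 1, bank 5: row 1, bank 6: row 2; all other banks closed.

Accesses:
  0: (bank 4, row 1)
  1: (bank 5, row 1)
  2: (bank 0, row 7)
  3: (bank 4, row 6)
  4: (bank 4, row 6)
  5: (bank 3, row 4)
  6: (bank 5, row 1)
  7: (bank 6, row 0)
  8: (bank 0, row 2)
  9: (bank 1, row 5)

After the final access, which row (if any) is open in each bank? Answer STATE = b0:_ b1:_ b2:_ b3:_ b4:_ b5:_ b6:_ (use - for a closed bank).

STATE = b0:2 b1:5 b2:- b3:4 b4:6 b5:1 b6:0

0: bank 4 row 1 — prev 1 → HIT
1: bank 5 row 1 — prev 1 → HIT
2: bank 0 row 7 — prev None → EMPTY
3: bank 4 row 6 — prev 1 → CONFLICT
4: bank 4 row 6 — prev 6 → HIT
5: bank 3 row 4 — prev 4 → HIT
6: bank 5 row 1 — prev 1 → HIT
7: bank 6 row 0 — prev 2 → CONFLICT
8: bank 0 row 2 — prev 7 → CONFLICT
9: bank 1 row 5 — prev None → EMPTY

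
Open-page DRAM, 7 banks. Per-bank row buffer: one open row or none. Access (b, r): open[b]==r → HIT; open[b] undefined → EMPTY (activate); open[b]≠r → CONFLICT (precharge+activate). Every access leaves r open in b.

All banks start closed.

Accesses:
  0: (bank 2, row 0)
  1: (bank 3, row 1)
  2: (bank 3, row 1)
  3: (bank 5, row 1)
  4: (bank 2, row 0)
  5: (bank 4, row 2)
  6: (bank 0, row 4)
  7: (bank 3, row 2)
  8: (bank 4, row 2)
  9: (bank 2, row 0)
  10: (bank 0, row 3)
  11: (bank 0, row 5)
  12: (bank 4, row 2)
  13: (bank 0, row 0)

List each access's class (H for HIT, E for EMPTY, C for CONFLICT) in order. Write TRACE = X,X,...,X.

TRACE = E,E,H,E,H,E,E,C,H,H,C,C,H,C

step 0: bank2 None->0 [EMPTY]
step 1: bank3 None->1 [EMPTY]
step 2: bank3 1->1 [HIT]
step 3: bank5 None->1 [EMPTY]
step 4: bank2 0->0 [HIT]
step 5: bank4 None->2 [EMPTY]
step 6: bank0 None->4 [EMPTY]
step 7: bank3 1->2 [CONFLICT]
step 8: bank4 2->2 [HIT]
step 9: bank2 0->0 [HIT]
step 10: bank0 4->3 [CONFLICT]
step 11: bank0 3->5 [CONFLICT]
step 12: bank4 2->2 [HIT]
step 13: bank0 5->0 [CONFLICT]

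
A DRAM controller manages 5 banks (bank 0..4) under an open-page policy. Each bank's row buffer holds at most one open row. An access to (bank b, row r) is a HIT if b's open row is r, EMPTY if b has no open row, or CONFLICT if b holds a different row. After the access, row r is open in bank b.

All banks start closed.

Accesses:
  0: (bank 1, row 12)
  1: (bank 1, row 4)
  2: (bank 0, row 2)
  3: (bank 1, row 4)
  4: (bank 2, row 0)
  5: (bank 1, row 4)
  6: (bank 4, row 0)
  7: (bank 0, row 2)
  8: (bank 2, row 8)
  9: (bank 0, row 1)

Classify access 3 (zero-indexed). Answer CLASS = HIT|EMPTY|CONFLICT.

#0 (1,12) E
#1 (1,4) C  (was 12)
#2 (0,2) E
#3 (1,4) H  (was 4)
#4 (2,0) E
#5 (1,4) H  (was 4)
#6 (4,0) E
#7 (0,2) H  (was 2)
#8 (2,8) C  (was 0)
#9 (0,1) C  (was 2)

CLASS = HIT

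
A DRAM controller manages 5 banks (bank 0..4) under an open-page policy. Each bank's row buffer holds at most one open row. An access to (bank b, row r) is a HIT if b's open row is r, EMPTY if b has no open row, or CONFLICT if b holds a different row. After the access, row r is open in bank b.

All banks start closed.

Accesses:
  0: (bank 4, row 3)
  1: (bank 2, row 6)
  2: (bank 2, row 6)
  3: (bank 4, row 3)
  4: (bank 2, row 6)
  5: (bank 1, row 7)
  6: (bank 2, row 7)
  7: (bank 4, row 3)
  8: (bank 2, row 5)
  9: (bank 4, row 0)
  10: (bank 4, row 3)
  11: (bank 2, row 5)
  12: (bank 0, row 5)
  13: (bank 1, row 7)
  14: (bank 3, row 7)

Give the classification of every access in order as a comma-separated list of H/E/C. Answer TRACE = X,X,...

TRACE = E,E,H,H,H,E,C,H,C,C,C,H,E,H,E

step 0: bank4 None->3 [EMPTY]
step 1: bank2 None->6 [EMPTY]
step 2: bank2 6->6 [HIT]
step 3: bank4 3->3 [HIT]
step 4: bank2 6->6 [HIT]
step 5: bank1 None->7 [EMPTY]
step 6: bank2 6->7 [CONFLICT]
step 7: bank4 3->3 [HIT]
step 8: bank2 7->5 [CONFLICT]
step 9: bank4 3->0 [CONFLICT]
step 10: bank4 0->3 [CONFLICT]
step 11: bank2 5->5 [HIT]
step 12: bank0 None->5 [EMPTY]
step 13: bank1 7->7 [HIT]
step 14: bank3 None->7 [EMPTY]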